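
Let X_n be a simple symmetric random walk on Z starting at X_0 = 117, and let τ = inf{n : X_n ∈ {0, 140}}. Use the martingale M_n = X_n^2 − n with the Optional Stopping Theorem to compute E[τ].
E[τ] = 2691

M_n = X_n^2 − n is a martingale (since E[X_{n+1}^2 | F_n] = X_n^2 + 1). By OST (τ has finite mean in a bounded region), E[M_τ] = E[M_0] = X_0^2 − 0 = 117^2 = 13689. Also E[M_τ] = E[X_τ^2] − E[τ]. The walk exits at 0 or 140, with P(hit 140 first) = 117/140, so E[X_τ^2] = 140^2 · 117/140 + 0 = 16380. Thus E[τ] = E[X_τ^2] − E[M_τ] = 16380 − 13689 = 2691 = 117(140 − 117) = 2691.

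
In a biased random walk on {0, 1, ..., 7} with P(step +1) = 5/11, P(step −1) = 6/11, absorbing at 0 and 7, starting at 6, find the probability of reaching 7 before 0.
P(hit 7 before 0) = (1 − (6/5)^6) / (1 − (6/5)^7) = 155155/201811

Let u_k denote P(reach 7 before 0 | start at k). Boundary: u_0 = 0, u_7 = 1. Recurrence: u_k = 5/11·u_{k+1} + 6/11·u_{k-1} for 1 ≤ k ≤ 6. Try u_k = A + B·r^k with r = q/p = (6/11)/(5/11) = 6/5. Substitution satisfies the recurrence; boundary conditions give:
  u_k = (1 − r^k) / (1 − r^N) = (1 − (6/5)^6) / (1 − (6/5)^7) = 155155/201811.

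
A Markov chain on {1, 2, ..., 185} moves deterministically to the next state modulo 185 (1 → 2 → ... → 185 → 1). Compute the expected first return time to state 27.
E[T_27 | X_0 = 27] = 185

The chain cycles deterministically, so starting at state 27 it returns in exactly 185 steps. Equivalently, the stationary distribution is uniform π_j = 1/185 for every state j, so by Kac's formula E[T_27] = 1/π_27 = 185.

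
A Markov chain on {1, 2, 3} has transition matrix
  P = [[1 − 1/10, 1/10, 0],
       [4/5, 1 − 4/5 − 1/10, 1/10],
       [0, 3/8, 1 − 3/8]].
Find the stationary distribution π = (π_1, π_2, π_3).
π = (120/139, 15/139, 4/139)

This is a birth-death chain on three states, which satisfies detailed balance: π_1 · P_{12} = π_2 · P_{21} and π_2 · P_{23} = π_3 · P_{32}.
From π_1 · 1/10 = π_2 · 4/5: π_2/π_1 = (1/10)/(4/5) = 1/8.
From π_2 · 1/10 = π_3 · 3/8: π_3/π_2 = (1/10)/(3/8) = 4/15.
Take π_1 proportional to 1; then unnormalized π = (1, 1/8, 1/30). Normalize by dividing by the sum 139/120:
  π = (120/139, 15/139, 4/139).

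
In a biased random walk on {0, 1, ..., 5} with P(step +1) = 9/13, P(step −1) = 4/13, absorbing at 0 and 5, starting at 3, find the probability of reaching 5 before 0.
P(hit 5 before 0) = (1 − (4/9)^3) / (1 − (4/9)^5) = 10773/11605

Let u_k denote P(reach 5 before 0 | start at k). Boundary: u_0 = 0, u_5 = 1. Recurrence: u_k = 9/13·u_{k+1} + 4/13·u_{k-1} for 1 ≤ k ≤ 4. Try u_k = A + B·r^k with r = q/p = (4/13)/(9/13) = 4/9. Substitution satisfies the recurrence; boundary conditions give:
  u_k = (1 − r^k) / (1 − r^N) = (1 − (4/9)^3) / (1 − (4/9)^5) = 10773/11605.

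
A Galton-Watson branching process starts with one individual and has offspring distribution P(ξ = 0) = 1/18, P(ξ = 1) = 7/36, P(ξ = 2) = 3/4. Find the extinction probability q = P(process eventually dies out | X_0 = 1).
q = 2/27

The pgf is f(s) = 1/18 + 7/36·s + 3/4·s². The extinction probability q is the smallest fixed point of f in [0, 1]. Setting s = f(s):
  3/4·s² + (7/36 − 1)·s + 1/18 = 0
  3/4·s² − (1/18 + 3/4)·s + 1/18 = 0
which factors as (s − 1)·(3/4·s − 1/18) = 0, giving roots s = 1 and s = (1/18)/(3/4) = 2/27.
Mean offspring μ = 7/36 + 2·3/4 = 61/36 > 1 (supercritical), so q < 1. The extinction probability is the smaller root: q = (1/18)/(3/4) = 2/27.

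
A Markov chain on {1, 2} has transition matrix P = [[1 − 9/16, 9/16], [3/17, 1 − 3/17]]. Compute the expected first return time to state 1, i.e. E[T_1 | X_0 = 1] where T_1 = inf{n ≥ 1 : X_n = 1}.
E[T_1 | X_0 = 1] = 1/π_1 = 67/16

For an irreducible recurrent Markov chain with stationary distribution π, E[T_i | X_0 = i] = 1/π_i (Kac's formula). Here π_1 = (3/17)/(9/16 + 3/17) = (3/17)/(201/272) = 16/67, so E[T_1 | X_0 = 1] = 1/π_1 = (9/16 + 3/17)/(3/17) = (201/272)/(3/17) = 67/16.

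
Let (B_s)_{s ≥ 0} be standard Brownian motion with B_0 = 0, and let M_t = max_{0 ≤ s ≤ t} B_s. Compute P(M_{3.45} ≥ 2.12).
P(M_{3.45} ≥ 2.12) = 2·P(B_{3.45} ≥ 2.12) = 2(1 − Φ(2.12/√3.45)) ≈ 0.2537

By the reflection principle for Brownian motion, P(M_t ≥ a) = 2 · P(B_t ≥ a) for a ≥ 0. Since B_t ~ N(0, t), P(B_t ≥ 2.12) = 1 − Φ(2.12/√t) = 1 − Φ(2.12/√3.45) = 1 − Φ(1.1414). So
  P(M_{3.45} ≥ 2.12) = 2(1 − Φ(1.1414)) ≈ 0.2537.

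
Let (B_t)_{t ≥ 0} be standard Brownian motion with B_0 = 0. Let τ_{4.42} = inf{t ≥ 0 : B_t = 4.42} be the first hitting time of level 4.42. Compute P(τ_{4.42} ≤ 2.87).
P(τ_{4.42} ≤ 2.87) = 2(1 − Φ(4.42/√2.87)) = 2(1 − Φ(2.6090)) ≈ 0.0091

By the reflection principle for standard BM, P(τ_b ≤ t) = 2 · P(B_t ≥ b). Since B_t ~ N(0, t), P(B_t ≥ 4.42) = 1 − Φ(4.42/√t) = 1 − Φ(4.42/√2.87) = 1 − Φ(2.6090) ≈ 0.00454. Doubling: P(τ_{4.42} ≤ 2.87) ≈ 2 · 0.00454 = 0.00908 ≈ 0.0091.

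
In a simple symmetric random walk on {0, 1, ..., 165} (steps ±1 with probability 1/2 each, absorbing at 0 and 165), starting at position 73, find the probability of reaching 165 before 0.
P(hit 165 before 0) = 73/165

Let u_k = P(hit 165 before 0 | start at k). Then u_0 = 0, u_165 = 1, and u_k = u_{k-1}/2 + u_{k+1}/2 for 1 ≤ k ≤ 164. This harmonic recurrence is solved by u_k = k/165, giving u_73 = 73/165.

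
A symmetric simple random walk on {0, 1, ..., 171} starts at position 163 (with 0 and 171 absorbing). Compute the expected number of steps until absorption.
E[τ | X_0 = 163] = 1304

Let v_k = E[τ | X_0 = k]. Boundary: v_0 = v_171 = 0. Recurrence: v_k = 1 + (v_{k-1} + v_{k+1})/2 for 1 ≤ k ≤ 170. The particular solution to v_k − (v_{k-1} + v_{k+1})/2 = 1 is v_k = −k^2. Adding homogeneous solution A + B k and matching boundaries gives v_k = k (171 − k). Substituting k = 163: v_163 = 163 · 8 = 1304.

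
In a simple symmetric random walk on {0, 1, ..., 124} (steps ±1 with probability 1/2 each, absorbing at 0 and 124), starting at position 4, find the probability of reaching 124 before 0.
P(hit 124 before 0) = 4/124 = 1/31

Let u_k = P(hit 124 before 0 | start at k). Then u_0 = 0, u_124 = 1, and u_k = u_{k-1}/2 + u_{k+1}/2 for 1 ≤ k ≤ 123. This harmonic recurrence is solved by u_k = k/124, giving u_4 = 4/124 = 1/31.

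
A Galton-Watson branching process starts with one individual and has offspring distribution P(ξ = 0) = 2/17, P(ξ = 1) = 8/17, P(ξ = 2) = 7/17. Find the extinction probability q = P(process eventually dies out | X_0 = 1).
q = 2/7

The pgf is f(s) = 2/17 + 8/17·s + 7/17·s². The extinction probability q is the smallest fixed point of f in [0, 1]. Setting s = f(s):
  7/17·s² + (8/17 − 1)·s + 2/17 = 0
  7/17·s² − (2/17 + 7/17)·s + 2/17 = 0
which factors as (s − 1)·(7/17·s − 2/17) = 0, giving roots s = 1 and s = (2/17)/(7/17) = 2/7.
Mean offspring μ = 8/17 + 2·7/17 = 22/17 > 1 (supercritical), so q < 1. The extinction probability is the smaller root: q = (2/17)/(7/17) = 2/7.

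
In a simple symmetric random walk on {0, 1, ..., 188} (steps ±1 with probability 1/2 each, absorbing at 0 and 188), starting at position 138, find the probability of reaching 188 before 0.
P(hit 188 before 0) = 138/188 = 69/94

Let u_k = P(hit 188 before 0 | start at k). Then u_0 = 0, u_188 = 1, and u_k = u_{k-1}/2 + u_{k+1}/2 for 1 ≤ k ≤ 187. This harmonic recurrence is solved by u_k = k/188, giving u_138 = 138/188 = 69/94.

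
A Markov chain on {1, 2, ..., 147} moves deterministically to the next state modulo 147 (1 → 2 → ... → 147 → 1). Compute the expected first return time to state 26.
E[T_26 | X_0 = 26] = 147

The chain cycles deterministically, so starting at state 26 it returns in exactly 147 steps. Equivalently, the stationary distribution is uniform π_j = 1/147 for every state j, so by Kac's formula E[T_26] = 1/π_26 = 147.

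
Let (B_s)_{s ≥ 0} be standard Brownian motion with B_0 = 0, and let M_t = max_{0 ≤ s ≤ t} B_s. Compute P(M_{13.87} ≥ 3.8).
P(M_{13.87} ≥ 3.8) = 2·P(B_{13.87} ≥ 3.8) = 2(1 − Φ(3.8/√13.87)) ≈ 0.3076

By the reflection principle for Brownian motion, P(M_t ≥ a) = 2 · P(B_t ≥ a) for a ≥ 0. Since B_t ~ N(0, t), P(B_t ≥ 3.8) = 1 − Φ(3.8/√t) = 1 − Φ(3.8/√13.87) = 1 − Φ(1.0203). So
  P(M_{13.87} ≥ 3.8) = 2(1 − Φ(1.0203)) ≈ 0.3076.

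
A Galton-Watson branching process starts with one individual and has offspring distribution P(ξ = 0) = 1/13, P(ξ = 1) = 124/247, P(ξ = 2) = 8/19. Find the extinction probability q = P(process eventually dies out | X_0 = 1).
q = 19/104

The pgf is f(s) = 1/13 + 124/247·s + 8/19·s². The extinction probability q is the smallest fixed point of f in [0, 1]. Setting s = f(s):
  8/19·s² + (124/247 − 1)·s + 1/13 = 0
  8/19·s² − (1/13 + 8/19)·s + 1/13 = 0
which factors as (s − 1)·(8/19·s − 1/13) = 0, giving roots s = 1 and s = (1/13)/(8/19) = 19/104.
Mean offspring μ = 124/247 + 2·8/19 = 332/247 > 1 (supercritical), so q < 1. The extinction probability is the smaller root: q = (1/13)/(8/19) = 19/104.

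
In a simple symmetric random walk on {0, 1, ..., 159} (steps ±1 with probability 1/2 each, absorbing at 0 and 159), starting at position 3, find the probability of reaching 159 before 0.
P(hit 159 before 0) = 3/159 = 1/53

Let u_k = P(hit 159 before 0 | start at k). Then u_0 = 0, u_159 = 1, and u_k = u_{k-1}/2 + u_{k+1}/2 for 1 ≤ k ≤ 158. This harmonic recurrence is solved by u_k = k/159, giving u_3 = 3/159 = 1/53.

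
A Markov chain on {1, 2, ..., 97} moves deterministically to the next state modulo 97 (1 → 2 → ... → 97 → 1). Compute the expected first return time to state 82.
E[T_82 | X_0 = 82] = 97

The chain cycles deterministically, so starting at state 82 it returns in exactly 97 steps. Equivalently, the stationary distribution is uniform π_j = 1/97 for every state j, so by Kac's formula E[T_82] = 1/π_82 = 97.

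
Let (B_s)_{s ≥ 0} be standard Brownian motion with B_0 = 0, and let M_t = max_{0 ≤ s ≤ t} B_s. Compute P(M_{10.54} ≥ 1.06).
P(M_{10.54} ≥ 1.06) = 2·P(B_{10.54} ≥ 1.06) = 2(1 − Φ(1.06/√10.54)) ≈ 0.7440

By the reflection principle for Brownian motion, P(M_t ≥ a) = 2 · P(B_t ≥ a) for a ≥ 0. Since B_t ~ N(0, t), P(B_t ≥ 1.06) = 1 − Φ(1.06/√t) = 1 − Φ(1.06/√10.54) = 1 − Φ(0.3265). So
  P(M_{10.54} ≥ 1.06) = 2(1 − Φ(0.3265)) ≈ 0.7440.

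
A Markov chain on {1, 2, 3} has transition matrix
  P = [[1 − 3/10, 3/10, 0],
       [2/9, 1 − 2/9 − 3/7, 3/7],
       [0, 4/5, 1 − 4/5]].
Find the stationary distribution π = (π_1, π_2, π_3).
π = (560/1721, 756/1721, 405/1721)

This is a birth-death chain on three states, which satisfies detailed balance: π_1 · P_{12} = π_2 · P_{21} and π_2 · P_{23} = π_3 · P_{32}.
From π_1 · 3/10 = π_2 · 2/9: π_2/π_1 = (3/10)/(2/9) = 27/20.
From π_2 · 3/7 = π_3 · 4/5: π_3/π_2 = (3/7)/(4/5) = 15/28.
Take π_1 proportional to 1; then unnormalized π = (1, 27/20, 81/112). Normalize by dividing by the sum 1721/560:
  π = (560/1721, 756/1721, 405/1721).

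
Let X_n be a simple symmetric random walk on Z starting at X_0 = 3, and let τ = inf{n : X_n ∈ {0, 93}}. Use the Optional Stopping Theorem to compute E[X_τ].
E[X_τ] = 3

X_n is a martingale and τ is a bounded-mean stopping time (indeed τ is finite a.s. with bounded expectation since the walk is in a bounded region). By the OST, E[X_τ] = E[X_0] = 3. Equivalently: E[X_τ] = 93 · P(hit 93 first) + 0 · P(hit 0 first) = 93 · (3/93) = 3.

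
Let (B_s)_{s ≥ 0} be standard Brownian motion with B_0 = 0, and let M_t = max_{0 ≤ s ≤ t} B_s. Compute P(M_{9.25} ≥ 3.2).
P(M_{9.25} ≥ 3.2) = 2·P(B_{9.25} ≥ 3.2) = 2(1 − Φ(3.2/√9.25)) ≈ 0.2927

By the reflection principle for Brownian motion, P(M_t ≥ a) = 2 · P(B_t ≥ a) for a ≥ 0. Since B_t ~ N(0, t), P(B_t ≥ 3.2) = 1 − Φ(3.2/√t) = 1 − Φ(3.2/√9.25) = 1 − Φ(1.0522). So
  P(M_{9.25} ≥ 3.2) = 2(1 − Φ(1.0522)) ≈ 0.2927.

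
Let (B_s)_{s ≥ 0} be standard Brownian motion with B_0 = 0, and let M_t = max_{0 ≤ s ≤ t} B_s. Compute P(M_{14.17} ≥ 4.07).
P(M_{14.17} ≥ 4.07) = 2·P(B_{14.17} ≥ 4.07) = 2(1 − Φ(4.07/√14.17)) ≈ 0.2796

By the reflection principle for Brownian motion, P(M_t ≥ a) = 2 · P(B_t ≥ a) for a ≥ 0. Since B_t ~ N(0, t), P(B_t ≥ 4.07) = 1 − Φ(4.07/√t) = 1 − Φ(4.07/√14.17) = 1 − Φ(1.0812). So
  P(M_{14.17} ≥ 4.07) = 2(1 − Φ(1.0812)) ≈ 0.2796.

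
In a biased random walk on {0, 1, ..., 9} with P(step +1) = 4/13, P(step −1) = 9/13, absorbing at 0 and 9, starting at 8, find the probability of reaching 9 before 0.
P(hit 9 before 0) = (1 − (9/4)^8) / (1 − (9/4)^9) = 34384948/77431669

Let u_k denote P(reach 9 before 0 | start at k). Boundary: u_0 = 0, u_9 = 1. Recurrence: u_k = 4/13·u_{k+1} + 9/13·u_{k-1} for 1 ≤ k ≤ 8. Try u_k = A + B·r^k with r = q/p = (9/13)/(4/13) = 9/4. Substitution satisfies the recurrence; boundary conditions give:
  u_k = (1 − r^k) / (1 − r^N) = (1 − (9/4)^8) / (1 − (9/4)^9) = 34384948/77431669.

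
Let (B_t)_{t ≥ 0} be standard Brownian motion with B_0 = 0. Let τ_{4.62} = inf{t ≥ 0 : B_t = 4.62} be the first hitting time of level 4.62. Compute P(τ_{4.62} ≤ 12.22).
P(τ_{4.62} ≤ 12.22) = 2(1 − Φ(4.62/√12.22)) = 2(1 − Φ(1.3216)) ≈ 0.1863

By the reflection principle for standard BM, P(τ_b ≤ t) = 2 · P(B_t ≥ b). Since B_t ~ N(0, t), P(B_t ≥ 4.62) = 1 − Φ(4.62/√t) = 1 − Φ(4.62/√12.22) = 1 − Φ(1.3216) ≈ 0.09315. Doubling: P(τ_{4.62} ≤ 12.22) ≈ 2 · 0.09315 = 0.18630 ≈ 0.1863.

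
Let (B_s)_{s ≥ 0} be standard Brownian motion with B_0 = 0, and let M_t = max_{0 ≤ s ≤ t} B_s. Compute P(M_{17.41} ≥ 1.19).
P(M_{17.41} ≥ 1.19) = 2·P(B_{17.41} ≥ 1.19) = 2(1 − Φ(1.19/√17.41)) ≈ 0.7755

By the reflection principle for Brownian motion, P(M_t ≥ a) = 2 · P(B_t ≥ a) for a ≥ 0. Since B_t ~ N(0, t), P(B_t ≥ 1.19) = 1 − Φ(1.19/√t) = 1 − Φ(1.19/√17.41) = 1 − Φ(0.2852). So
  P(M_{17.41} ≥ 1.19) = 2(1 − Φ(0.2852)) ≈ 0.7755.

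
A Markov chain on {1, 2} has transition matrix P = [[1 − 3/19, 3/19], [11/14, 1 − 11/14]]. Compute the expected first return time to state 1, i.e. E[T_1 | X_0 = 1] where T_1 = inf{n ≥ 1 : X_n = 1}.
E[T_1 | X_0 = 1] = 1/π_1 = 251/209

For an irreducible recurrent Markov chain with stationary distribution π, E[T_i | X_0 = i] = 1/π_i (Kac's formula). Here π_1 = (11/14)/(3/19 + 11/14) = (11/14)/(251/266) = 209/251, so E[T_1 | X_0 = 1] = 1/π_1 = (3/19 + 11/14)/(11/14) = (251/266)/(11/14) = 251/209.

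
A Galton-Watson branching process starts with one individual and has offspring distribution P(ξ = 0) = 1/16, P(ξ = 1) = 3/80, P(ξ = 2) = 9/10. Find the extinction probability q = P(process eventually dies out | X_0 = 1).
q = 5/72

The pgf is f(s) = 1/16 + 3/80·s + 9/10·s². The extinction probability q is the smallest fixed point of f in [0, 1]. Setting s = f(s):
  9/10·s² + (3/80 − 1)·s + 1/16 = 0
  9/10·s² − (1/16 + 9/10)·s + 1/16 = 0
which factors as (s − 1)·(9/10·s − 1/16) = 0, giving roots s = 1 and s = (1/16)/(9/10) = 5/72.
Mean offspring μ = 3/80 + 2·9/10 = 147/80 > 1 (supercritical), so q < 1. The extinction probability is the smaller root: q = (1/16)/(9/10) = 5/72.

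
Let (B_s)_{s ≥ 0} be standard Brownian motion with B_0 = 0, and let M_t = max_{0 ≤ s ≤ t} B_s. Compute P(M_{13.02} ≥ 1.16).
P(M_{13.02} ≥ 1.16) = 2·P(B_{13.02} ≥ 1.16) = 2(1 − Φ(1.16/√13.02)) ≈ 0.7478

By the reflection principle for Brownian motion, P(M_t ≥ a) = 2 · P(B_t ≥ a) for a ≥ 0. Since B_t ~ N(0, t), P(B_t ≥ 1.16) = 1 − Φ(1.16/√t) = 1 − Φ(1.16/√13.02) = 1 − Φ(0.3215). So
  P(M_{13.02} ≥ 1.16) = 2(1 − Φ(0.3215)) ≈ 0.7478.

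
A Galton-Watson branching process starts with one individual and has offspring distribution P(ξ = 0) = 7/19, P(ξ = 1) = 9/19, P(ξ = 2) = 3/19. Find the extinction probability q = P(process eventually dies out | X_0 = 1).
q = 1

Mean offspring μ = 0·7/19 + 1·9/19 + 2·3/19 = 15/19 ≤ 1. For μ ≤ 1 with offspring not concentrated at 1, the Galton-Watson process goes extinct almost surely, so q = 1.
(Algebraic check: The pgf is f(s) = 7/19 + 9/19·s + 3/19·s². The extinction probability q is the smallest fixed point of f in [0, 1]. Setting s = f(s):
  3/19·s² + (9/19 − 1)·s + 7/19 = 0
  3/19·s² − (7/19 + 3/19)·s + 7/19 = 0
which factors as (s − 1)·(3/19·s − 7/19) = 0, giving roots s = 1 and s = (7/19)/(3/19) = 7/3. Since 7/3 ≥ 1, the smallest root in [0, 1] is s = 1.)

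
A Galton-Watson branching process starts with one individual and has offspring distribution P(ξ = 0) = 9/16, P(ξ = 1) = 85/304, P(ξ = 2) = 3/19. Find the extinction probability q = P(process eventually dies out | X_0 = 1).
q = 1

Mean offspring μ = 0·9/16 + 1·85/304 + 2·3/19 = 181/304 ≤ 1. For μ ≤ 1 with offspring not concentrated at 1, the Galton-Watson process goes extinct almost surely, so q = 1.
(Algebraic check: The pgf is f(s) = 9/16 + 85/304·s + 3/19·s². The extinction probability q is the smallest fixed point of f in [0, 1]. Setting s = f(s):
  3/19·s² + (85/304 − 1)·s + 9/16 = 0
  3/19·s² − (9/16 + 3/19)·s + 9/16 = 0
which factors as (s − 1)·(3/19·s − 9/16) = 0, giving roots s = 1 and s = (9/16)/(3/19) = 57/16. Since 57/16 ≥ 1, the smallest root in [0, 1] is s = 1.)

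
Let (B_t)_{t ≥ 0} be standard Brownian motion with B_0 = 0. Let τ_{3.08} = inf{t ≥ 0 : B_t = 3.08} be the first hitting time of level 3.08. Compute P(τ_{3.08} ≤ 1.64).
P(τ_{3.08} ≤ 1.64) = 2(1 − Φ(3.08/√1.64)) = 2(1 − Φ(2.4051)) ≈ 0.0162

By the reflection principle for standard BM, P(τ_b ≤ t) = 2 · P(B_t ≥ b). Since B_t ~ N(0, t), P(B_t ≥ 3.08) = 1 − Φ(3.08/√t) = 1 − Φ(3.08/√1.64) = 1 − Φ(2.4051) ≈ 0.00808. Doubling: P(τ_{3.08} ≤ 1.64) ≈ 2 · 0.00808 = 0.01616 ≈ 0.0162.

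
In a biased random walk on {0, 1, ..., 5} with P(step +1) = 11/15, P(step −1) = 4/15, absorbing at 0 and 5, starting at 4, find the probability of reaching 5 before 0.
P(hit 5 before 0) = (1 − (4/11)^4) / (1 − (4/11)^5) = 22605/22861

Let u_k denote P(reach 5 before 0 | start at k). Boundary: u_0 = 0, u_5 = 1. Recurrence: u_k = 11/15·u_{k+1} + 4/15·u_{k-1} for 1 ≤ k ≤ 4. Try u_k = A + B·r^k with r = q/p = (4/15)/(11/15) = 4/11. Substitution satisfies the recurrence; boundary conditions give:
  u_k = (1 − r^k) / (1 − r^N) = (1 − (4/11)^4) / (1 − (4/11)^5) = 22605/22861.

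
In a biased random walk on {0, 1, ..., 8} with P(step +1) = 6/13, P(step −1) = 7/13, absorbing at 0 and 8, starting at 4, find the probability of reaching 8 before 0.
P(hit 8 before 0) = (1 − (7/6)^4) / (1 − (7/6)^8) = 1296/3697

Let u_k denote P(reach 8 before 0 | start at k). Boundary: u_0 = 0, u_8 = 1. Recurrence: u_k = 6/13·u_{k+1} + 7/13·u_{k-1} for 1 ≤ k ≤ 7. Try u_k = A + B·r^k with r = q/p = (7/13)/(6/13) = 7/6. Substitution satisfies the recurrence; boundary conditions give:
  u_k = (1 − r^k) / (1 − r^N) = (1 − (7/6)^4) / (1 − (7/6)^8) = 1296/3697.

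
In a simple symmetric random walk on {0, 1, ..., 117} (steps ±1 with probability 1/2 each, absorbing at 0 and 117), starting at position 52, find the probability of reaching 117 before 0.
P(hit 117 before 0) = 52/117 = 4/9

Let u_k = P(hit 117 before 0 | start at k). Then u_0 = 0, u_117 = 1, and u_k = u_{k-1}/2 + u_{k+1}/2 for 1 ≤ k ≤ 116. This harmonic recurrence is solved by u_k = k/117, giving u_52 = 52/117 = 4/9.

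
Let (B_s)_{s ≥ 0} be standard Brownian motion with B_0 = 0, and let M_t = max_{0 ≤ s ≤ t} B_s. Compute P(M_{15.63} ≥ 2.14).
P(M_{15.63} ≥ 2.14) = 2·P(B_{15.63} ≥ 2.14) = 2(1 − Φ(2.14/√15.63)) ≈ 0.5883

By the reflection principle for Brownian motion, P(M_t ≥ a) = 2 · P(B_t ≥ a) for a ≥ 0. Since B_t ~ N(0, t), P(B_t ≥ 2.14) = 1 − Φ(2.14/√t) = 1 − Φ(2.14/√15.63) = 1 − Φ(0.5413). So
  P(M_{15.63} ≥ 2.14) = 2(1 − Φ(0.5413)) ≈ 0.5883.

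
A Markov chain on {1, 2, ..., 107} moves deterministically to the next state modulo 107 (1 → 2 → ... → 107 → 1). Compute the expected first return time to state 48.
E[T_48 | X_0 = 48] = 107

The chain cycles deterministically, so starting at state 48 it returns in exactly 107 steps. Equivalently, the stationary distribution is uniform π_j = 1/107 for every state j, so by Kac's formula E[T_48] = 1/π_48 = 107.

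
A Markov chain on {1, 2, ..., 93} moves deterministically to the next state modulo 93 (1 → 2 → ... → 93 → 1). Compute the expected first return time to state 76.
E[T_76 | X_0 = 76] = 93

The chain cycles deterministically, so starting at state 76 it returns in exactly 93 steps. Equivalently, the stationary distribution is uniform π_j = 1/93 for every state j, so by Kac's formula E[T_76] = 1/π_76 = 93.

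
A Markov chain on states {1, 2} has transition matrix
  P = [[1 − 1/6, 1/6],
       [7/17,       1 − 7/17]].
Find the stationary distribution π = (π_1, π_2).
π_1 = 42/59, π_2 = 17/59

Solve πP = π with π_1 + π_2 = 1. From πP = π: π_1 · (1 − 1/6) + π_2 · 7/17 = π_1 ⇒ π_2 · 7/17 = π_1 · 1/6 ⇒ π_2/π_1 = (1/6)/(7/17) = 17/42. Together with π_1 + π_2 = 1:
  π_1 = (7/17)/(1/6 + 7/17) = (7/17)/(59/102) = 42/59,
  π_2 = (1/6)/(1/6 + 7/17) = (1/6)/(59/102) = 17/59.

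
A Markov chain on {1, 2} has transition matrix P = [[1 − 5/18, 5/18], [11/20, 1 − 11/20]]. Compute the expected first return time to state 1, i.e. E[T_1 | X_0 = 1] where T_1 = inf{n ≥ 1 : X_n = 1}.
E[T_1 | X_0 = 1] = 1/π_1 = 149/99

For an irreducible recurrent Markov chain with stationary distribution π, E[T_i | X_0 = i] = 1/π_i (Kac's formula). Here π_1 = (11/20)/(5/18 + 11/20) = (11/20)/(149/180) = 99/149, so E[T_1 | X_0 = 1] = 1/π_1 = (5/18 + 11/20)/(11/20) = (149/180)/(11/20) = 149/99.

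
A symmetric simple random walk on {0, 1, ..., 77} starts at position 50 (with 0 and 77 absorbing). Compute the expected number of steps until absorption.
E[τ | X_0 = 50] = 1350

Let v_k = E[τ | X_0 = k]. Boundary: v_0 = v_77 = 0. Recurrence: v_k = 1 + (v_{k-1} + v_{k+1})/2 for 1 ≤ k ≤ 76. The particular solution to v_k − (v_{k-1} + v_{k+1})/2 = 1 is v_k = −k^2. Adding homogeneous solution A + B k and matching boundaries gives v_k = k (77 − k). Substituting k = 50: v_50 = 50 · 27 = 1350.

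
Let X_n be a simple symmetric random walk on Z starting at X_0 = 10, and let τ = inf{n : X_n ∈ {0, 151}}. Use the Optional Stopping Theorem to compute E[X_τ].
E[X_τ] = 10

X_n is a martingale and τ is a bounded-mean stopping time (indeed τ is finite a.s. with bounded expectation since the walk is in a bounded region). By the OST, E[X_τ] = E[X_0] = 10. Equivalently: E[X_τ] = 151 · P(hit 151 first) + 0 · P(hit 0 first) = 151 · (10/151) = 10.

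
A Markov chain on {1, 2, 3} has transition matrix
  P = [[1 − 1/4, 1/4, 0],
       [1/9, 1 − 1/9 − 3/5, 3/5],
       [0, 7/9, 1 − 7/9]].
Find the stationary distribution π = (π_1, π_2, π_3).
π = (70/349, 315/698, 243/698)

This is a birth-death chain on three states, which satisfies detailed balance: π_1 · P_{12} = π_2 · P_{21} and π_2 · P_{23} = π_3 · P_{32}.
From π_1 · 1/4 = π_2 · 1/9: π_2/π_1 = (1/4)/(1/9) = 9/4.
From π_2 · 3/5 = π_3 · 7/9: π_3/π_2 = (3/5)/(7/9) = 27/35.
Take π_1 proportional to 1; then unnormalized π = (1, 9/4, 243/140). Normalize by dividing by the sum 349/70:
  π = (70/349, 315/698, 243/698).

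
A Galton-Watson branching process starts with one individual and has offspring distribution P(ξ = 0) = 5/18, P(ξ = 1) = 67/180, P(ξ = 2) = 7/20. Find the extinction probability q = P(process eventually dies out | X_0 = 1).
q = 50/63

The pgf is f(s) = 5/18 + 67/180·s + 7/20·s². The extinction probability q is the smallest fixed point of f in [0, 1]. Setting s = f(s):
  7/20·s² + (67/180 − 1)·s + 5/18 = 0
  7/20·s² − (5/18 + 7/20)·s + 5/18 = 0
which factors as (s − 1)·(7/20·s − 5/18) = 0, giving roots s = 1 and s = (5/18)/(7/20) = 50/63.
Mean offspring μ = 67/180 + 2·7/20 = 193/180 > 1 (supercritical), so q < 1. The extinction probability is the smaller root: q = (5/18)/(7/20) = 50/63.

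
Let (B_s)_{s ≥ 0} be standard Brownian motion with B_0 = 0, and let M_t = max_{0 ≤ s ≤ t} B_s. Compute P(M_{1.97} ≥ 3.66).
P(M_{1.97} ≥ 3.66) = 2·P(B_{1.97} ≥ 3.66) = 2(1 − Φ(3.66/√1.97)) ≈ 0.0091

By the reflection principle for Brownian motion, P(M_t ≥ a) = 2 · P(B_t ≥ a) for a ≥ 0. Since B_t ~ N(0, t), P(B_t ≥ 3.66) = 1 − Φ(3.66/√t) = 1 − Φ(3.66/√1.97) = 1 − Φ(2.6076). So
  P(M_{1.97} ≥ 3.66) = 2(1 − Φ(2.6076)) ≈ 0.0091.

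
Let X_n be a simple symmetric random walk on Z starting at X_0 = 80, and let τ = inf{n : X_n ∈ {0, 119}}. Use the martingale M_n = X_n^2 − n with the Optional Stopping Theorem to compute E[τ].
E[τ] = 3120

M_n = X_n^2 − n is a martingale (since E[X_{n+1}^2 | F_n] = X_n^2 + 1). By OST (τ has finite mean in a bounded region), E[M_τ] = E[M_0] = X_0^2 − 0 = 80^2 = 6400. Also E[M_τ] = E[X_τ^2] − E[τ]. The walk exits at 0 or 119, with P(hit 119 first) = 80/119, so E[X_τ^2] = 119^2 · 80/119 + 0 = 9520. Thus E[τ] = E[X_τ^2] − E[M_τ] = 9520 − 6400 = 3120 = 80(119 − 80) = 3120.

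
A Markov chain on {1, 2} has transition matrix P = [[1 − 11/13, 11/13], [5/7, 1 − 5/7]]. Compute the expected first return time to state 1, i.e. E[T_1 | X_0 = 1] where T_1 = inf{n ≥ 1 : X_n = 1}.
E[T_1 | X_0 = 1] = 1/π_1 = 142/65

For an irreducible recurrent Markov chain with stationary distribution π, E[T_i | X_0 = i] = 1/π_i (Kac's formula). Here π_1 = (5/7)/(11/13 + 5/7) = (5/7)/(142/91) = 65/142, so E[T_1 | X_0 = 1] = 1/π_1 = (11/13 + 5/7)/(5/7) = (142/91)/(5/7) = 142/65.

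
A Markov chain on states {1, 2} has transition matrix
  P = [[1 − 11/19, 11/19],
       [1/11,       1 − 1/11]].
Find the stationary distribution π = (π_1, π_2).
π_1 = 19/140, π_2 = 121/140

Solve πP = π with π_1 + π_2 = 1. From πP = π: π_1 · (1 − 11/19) + π_2 · 1/11 = π_1 ⇒ π_2 · 1/11 = π_1 · 11/19 ⇒ π_2/π_1 = (11/19)/(1/11) = 121/19. Together with π_1 + π_2 = 1:
  π_1 = (1/11)/(11/19 + 1/11) = (1/11)/(140/209) = 19/140,
  π_2 = (11/19)/(11/19 + 1/11) = (11/19)/(140/209) = 121/140.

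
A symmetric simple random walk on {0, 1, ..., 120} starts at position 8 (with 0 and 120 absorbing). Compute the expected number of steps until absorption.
E[τ | X_0 = 8] = 896

Let v_k = E[τ | X_0 = k]. Boundary: v_0 = v_120 = 0. Recurrence: v_k = 1 + (v_{k-1} + v_{k+1})/2 for 1 ≤ k ≤ 119. The particular solution to v_k − (v_{k-1} + v_{k+1})/2 = 1 is v_k = −k^2. Adding homogeneous solution A + B k and matching boundaries gives v_k = k (120 − k). Substituting k = 8: v_8 = 8 · 112 = 896.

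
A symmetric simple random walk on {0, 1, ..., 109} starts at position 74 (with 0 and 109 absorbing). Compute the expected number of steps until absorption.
E[τ | X_0 = 74] = 2590

Let v_k = E[τ | X_0 = k]. Boundary: v_0 = v_109 = 0. Recurrence: v_k = 1 + (v_{k-1} + v_{k+1})/2 for 1 ≤ k ≤ 108. The particular solution to v_k − (v_{k-1} + v_{k+1})/2 = 1 is v_k = −k^2. Adding homogeneous solution A + B k and matching boundaries gives v_k = k (109 − k). Substituting k = 74: v_74 = 74 · 35 = 2590.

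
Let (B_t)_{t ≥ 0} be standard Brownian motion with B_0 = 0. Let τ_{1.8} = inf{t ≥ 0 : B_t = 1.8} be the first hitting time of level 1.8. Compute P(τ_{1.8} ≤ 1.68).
P(τ_{1.8} ≤ 1.68) = 2(1 − Φ(1.8/√1.68)) = 2(1 − Φ(1.3887)) ≈ 0.1649

By the reflection principle for standard BM, P(τ_b ≤ t) = 2 · P(B_t ≥ b). Since B_t ~ N(0, t), P(B_t ≥ 1.8) = 1 − Φ(1.8/√t) = 1 − Φ(1.8/√1.68) = 1 − Φ(1.3887) ≈ 0.08246. Doubling: P(τ_{1.8} ≤ 1.68) ≈ 2 · 0.08246 = 0.16492 ≈ 0.1649.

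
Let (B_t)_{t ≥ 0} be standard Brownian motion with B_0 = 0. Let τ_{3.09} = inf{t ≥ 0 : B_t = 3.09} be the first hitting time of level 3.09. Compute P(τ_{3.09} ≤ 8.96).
P(τ_{3.09} ≤ 8.96) = 2(1 − Φ(3.09/√8.96)) = 2(1 − Φ(1.0323)) ≈ 0.3019

By the reflection principle for standard BM, P(τ_b ≤ t) = 2 · P(B_t ≥ b). Since B_t ~ N(0, t), P(B_t ≥ 3.09) = 1 − Φ(3.09/√t) = 1 − Φ(3.09/√8.96) = 1 − Φ(1.0323) ≈ 0.15097. Doubling: P(τ_{3.09} ≤ 8.96) ≈ 2 · 0.15097 = 0.30194 ≈ 0.3019.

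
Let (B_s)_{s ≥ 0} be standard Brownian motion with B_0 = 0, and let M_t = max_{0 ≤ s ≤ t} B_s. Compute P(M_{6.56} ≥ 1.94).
P(M_{6.56} ≥ 1.94) = 2·P(B_{6.56} ≥ 1.94) = 2(1 − Φ(1.94/√6.56)) ≈ 0.4488

By the reflection principle for Brownian motion, P(M_t ≥ a) = 2 · P(B_t ≥ a) for a ≥ 0. Since B_t ~ N(0, t), P(B_t ≥ 1.94) = 1 − Φ(1.94/√t) = 1 − Φ(1.94/√6.56) = 1 − Φ(0.7574). So
  P(M_{6.56} ≥ 1.94) = 2(1 − Φ(0.7574)) ≈ 0.4488.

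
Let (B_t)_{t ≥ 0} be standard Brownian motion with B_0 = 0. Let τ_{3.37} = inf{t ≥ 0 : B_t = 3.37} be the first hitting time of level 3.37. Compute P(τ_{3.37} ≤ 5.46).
P(τ_{3.37} ≤ 5.46) = 2(1 − Φ(3.37/√5.46)) = 2(1 − Φ(1.4422)) ≈ 0.1492

By the reflection principle for standard BM, P(τ_b ≤ t) = 2 · P(B_t ≥ b). Since B_t ~ N(0, t), P(B_t ≥ 3.37) = 1 − Φ(3.37/√t) = 1 − Φ(3.37/√5.46) = 1 − Φ(1.4422) ≈ 0.07462. Doubling: P(τ_{3.37} ≤ 5.46) ≈ 2 · 0.07462 = 0.14924 ≈ 0.1492.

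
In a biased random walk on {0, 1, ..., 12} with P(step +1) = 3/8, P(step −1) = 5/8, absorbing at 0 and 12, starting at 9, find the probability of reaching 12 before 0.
P(hit 12 before 0) = (1 − (5/3)^9) / (1 − (5/3)^12) = 532683/2485808

Let u_k denote P(reach 12 before 0 | start at k). Boundary: u_0 = 0, u_12 = 1. Recurrence: u_k = 3/8·u_{k+1} + 5/8·u_{k-1} for 1 ≤ k ≤ 11. Try u_k = A + B·r^k with r = q/p = (5/8)/(3/8) = 5/3. Substitution satisfies the recurrence; boundary conditions give:
  u_k = (1 − r^k) / (1 − r^N) = (1 − (5/3)^9) / (1 − (5/3)^12) = 532683/2485808.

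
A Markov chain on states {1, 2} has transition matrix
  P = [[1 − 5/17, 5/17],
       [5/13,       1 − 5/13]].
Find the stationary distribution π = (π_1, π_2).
π_1 = 17/30, π_2 = 13/30

Solve πP = π with π_1 + π_2 = 1. From πP = π: π_1 · (1 − 5/17) + π_2 · 5/13 = π_1 ⇒ π_2 · 5/13 = π_1 · 5/17 ⇒ π_2/π_1 = (5/17)/(5/13) = 13/17. Together with π_1 + π_2 = 1:
  π_1 = (5/13)/(5/17 + 5/13) = (5/13)/(150/221) = 17/30,
  π_2 = (5/17)/(5/17 + 5/13) = (5/17)/(150/221) = 13/30.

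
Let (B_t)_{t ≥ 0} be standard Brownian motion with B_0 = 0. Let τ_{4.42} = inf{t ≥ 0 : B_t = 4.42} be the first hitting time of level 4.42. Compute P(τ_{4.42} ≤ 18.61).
P(τ_{4.42} ≤ 18.61) = 2(1 − Φ(4.42/√18.61)) = 2(1 − Φ(1.0246)) ≈ 0.3056

By the reflection principle for standard BM, P(τ_b ≤ t) = 2 · P(B_t ≥ b). Since B_t ~ N(0, t), P(B_t ≥ 4.42) = 1 − Φ(4.42/√t) = 1 − Φ(4.42/√18.61) = 1 − Φ(1.0246) ≈ 0.15278. Doubling: P(τ_{4.42} ≤ 18.61) ≈ 2 · 0.15278 = 0.30556 ≈ 0.3056.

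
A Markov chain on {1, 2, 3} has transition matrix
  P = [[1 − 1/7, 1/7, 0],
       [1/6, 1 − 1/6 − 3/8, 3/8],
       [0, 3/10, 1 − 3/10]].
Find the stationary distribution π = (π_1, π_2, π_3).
π = (14/41, 12/41, 15/41)

This is a birth-death chain on three states, which satisfies detailed balance: π_1 · P_{12} = π_2 · P_{21} and π_2 · P_{23} = π_3 · P_{32}.
From π_1 · 1/7 = π_2 · 1/6: π_2/π_1 = (1/7)/(1/6) = 6/7.
From π_2 · 3/8 = π_3 · 3/10: π_3/π_2 = (3/8)/(3/10) = 5/4.
Take π_1 proportional to 1; then unnormalized π = (1, 6/7, 15/14). Normalize by dividing by the sum 41/14:
  π = (14/41, 12/41, 15/41).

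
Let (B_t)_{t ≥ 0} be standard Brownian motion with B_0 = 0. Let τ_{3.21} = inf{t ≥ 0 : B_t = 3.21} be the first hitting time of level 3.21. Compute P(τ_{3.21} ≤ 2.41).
P(τ_{3.21} ≤ 2.41) = 2(1 − Φ(3.21/√2.41)) = 2(1 − Φ(2.0677)) ≈ 0.0387

By the reflection principle for standard BM, P(τ_b ≤ t) = 2 · P(B_t ≥ b). Since B_t ~ N(0, t), P(B_t ≥ 3.21) = 1 − Φ(3.21/√t) = 1 − Φ(3.21/√2.41) = 1 − Φ(2.0677) ≈ 0.01933. Doubling: P(τ_{3.21} ≤ 2.41) ≈ 2 · 0.01933 = 0.03866 ≈ 0.0387.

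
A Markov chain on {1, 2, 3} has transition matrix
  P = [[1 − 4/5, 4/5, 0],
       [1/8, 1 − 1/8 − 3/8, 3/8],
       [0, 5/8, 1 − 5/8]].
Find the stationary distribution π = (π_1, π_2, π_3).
π = (25/281, 160/281, 96/281)

This is a birth-death chain on three states, which satisfies detailed balance: π_1 · P_{12} = π_2 · P_{21} and π_2 · P_{23} = π_3 · P_{32}.
From π_1 · 4/5 = π_2 · 1/8: π_2/π_1 = (4/5)/(1/8) = 32/5.
From π_2 · 3/8 = π_3 · 5/8: π_3/π_2 = (3/8)/(5/8) = 3/5.
Take π_1 proportional to 1; then unnormalized π = (1, 32/5, 96/25). Normalize by dividing by the sum 281/25:
  π = (25/281, 160/281, 96/281).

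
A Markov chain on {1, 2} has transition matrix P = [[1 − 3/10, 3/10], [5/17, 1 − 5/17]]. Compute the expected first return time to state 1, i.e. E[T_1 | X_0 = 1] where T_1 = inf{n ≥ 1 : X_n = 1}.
E[T_1 | X_0 = 1] = 1/π_1 = 101/50

For an irreducible recurrent Markov chain with stationary distribution π, E[T_i | X_0 = i] = 1/π_i (Kac's formula). Here π_1 = (5/17)/(3/10 + 5/17) = (5/17)/(101/170) = 50/101, so E[T_1 | X_0 = 1] = 1/π_1 = (3/10 + 5/17)/(5/17) = (101/170)/(5/17) = 101/50.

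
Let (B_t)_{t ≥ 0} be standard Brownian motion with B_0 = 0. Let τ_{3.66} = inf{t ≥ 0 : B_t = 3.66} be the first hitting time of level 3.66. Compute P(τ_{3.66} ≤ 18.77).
P(τ_{3.66} ≤ 18.77) = 2(1 − Φ(3.66/√18.77)) = 2(1 − Φ(0.8448)) ≈ 0.3982

By the reflection principle for standard BM, P(τ_b ≤ t) = 2 · P(B_t ≥ b). Since B_t ~ N(0, t), P(B_t ≥ 3.66) = 1 − Φ(3.66/√t) = 1 − Φ(3.66/√18.77) = 1 − Φ(0.8448) ≈ 0.19911. Doubling: P(τ_{3.66} ≤ 18.77) ≈ 2 · 0.19911 = 0.39822 ≈ 0.3982.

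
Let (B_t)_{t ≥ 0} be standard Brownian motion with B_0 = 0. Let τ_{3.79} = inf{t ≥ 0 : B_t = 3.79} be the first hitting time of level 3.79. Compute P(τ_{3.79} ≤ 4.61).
P(τ_{3.79} ≤ 4.61) = 2(1 − Φ(3.79/√4.61)) = 2(1 − Φ(1.7652)) ≈ 0.0775

By the reflection principle for standard BM, P(τ_b ≤ t) = 2 · P(B_t ≥ b). Since B_t ~ N(0, t), P(B_t ≥ 3.79) = 1 − Φ(3.79/√t) = 1 − Φ(3.79/√4.61) = 1 − Φ(1.7652) ≈ 0.03877. Doubling: P(τ_{3.79} ≤ 4.61) ≈ 2 · 0.03877 = 0.07754 ≈ 0.0775.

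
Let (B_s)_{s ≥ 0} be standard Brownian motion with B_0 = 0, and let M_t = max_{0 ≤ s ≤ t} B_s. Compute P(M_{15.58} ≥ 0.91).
P(M_{15.58} ≥ 0.91) = 2·P(B_{15.58} ≥ 0.91) = 2(1 − Φ(0.91/√15.58)) ≈ 0.8177

By the reflection principle for Brownian motion, P(M_t ≥ a) = 2 · P(B_t ≥ a) for a ≥ 0. Since B_t ~ N(0, t), P(B_t ≥ 0.91) = 1 − Φ(0.91/√t) = 1 − Φ(0.91/√15.58) = 1 − Φ(0.2305). So
  P(M_{15.58} ≥ 0.91) = 2(1 − Φ(0.2305)) ≈ 0.8177.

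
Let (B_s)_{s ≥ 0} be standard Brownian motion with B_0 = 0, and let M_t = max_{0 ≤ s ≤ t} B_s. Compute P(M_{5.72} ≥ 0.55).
P(M_{5.72} ≥ 0.55) = 2·P(B_{5.72} ≥ 0.55) = 2(1 − Φ(0.55/√5.72)) ≈ 0.8181

By the reflection principle for Brownian motion, P(M_t ≥ a) = 2 · P(B_t ≥ a) for a ≥ 0. Since B_t ~ N(0, t), P(B_t ≥ 0.55) = 1 − Φ(0.55/√t) = 1 − Φ(0.55/√5.72) = 1 − Φ(0.2300). So
  P(M_{5.72} ≥ 0.55) = 2(1 − Φ(0.2300)) ≈ 0.8181.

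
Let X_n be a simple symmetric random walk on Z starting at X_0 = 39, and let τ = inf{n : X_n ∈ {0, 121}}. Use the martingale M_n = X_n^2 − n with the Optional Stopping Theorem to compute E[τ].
E[τ] = 3198

M_n = X_n^2 − n is a martingale (since E[X_{n+1}^2 | F_n] = X_n^2 + 1). By OST (τ has finite mean in a bounded region), E[M_τ] = E[M_0] = X_0^2 − 0 = 39^2 = 1521. Also E[M_τ] = E[X_τ^2] − E[τ]. The walk exits at 0 or 121, with P(hit 121 first) = 39/121, so E[X_τ^2] = 121^2 · 39/121 + 0 = 4719. Thus E[τ] = E[X_τ^2] − E[M_τ] = 4719 − 1521 = 3198 = 39(121 − 39) = 3198.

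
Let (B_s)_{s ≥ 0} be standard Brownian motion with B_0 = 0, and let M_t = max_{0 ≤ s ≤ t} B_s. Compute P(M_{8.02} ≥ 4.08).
P(M_{8.02} ≥ 4.08) = 2·P(B_{8.02} ≥ 4.08) = 2(1 − Φ(4.08/√8.02)) ≈ 0.1497

By the reflection principle for Brownian motion, P(M_t ≥ a) = 2 · P(B_t ≥ a) for a ≥ 0. Since B_t ~ N(0, t), P(B_t ≥ 4.08) = 1 − Φ(4.08/√t) = 1 − Φ(4.08/√8.02) = 1 − Φ(1.4407). So
  P(M_{8.02} ≥ 4.08) = 2(1 − Φ(1.4407)) ≈ 0.1497.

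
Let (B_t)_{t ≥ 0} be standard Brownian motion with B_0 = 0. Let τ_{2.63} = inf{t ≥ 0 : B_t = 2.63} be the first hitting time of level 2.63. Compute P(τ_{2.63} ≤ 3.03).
P(τ_{2.63} ≤ 3.03) = 2(1 − Φ(2.63/√3.03)) = 2(1 − Φ(1.5109)) ≈ 0.1308

By the reflection principle for standard BM, P(τ_b ≤ t) = 2 · P(B_t ≥ b). Since B_t ~ N(0, t), P(B_t ≥ 2.63) = 1 − Φ(2.63/√t) = 1 − Φ(2.63/√3.03) = 1 − Φ(1.5109) ≈ 0.06541. Doubling: P(τ_{2.63} ≤ 3.03) ≈ 2 · 0.06541 = 0.13082 ≈ 0.1308.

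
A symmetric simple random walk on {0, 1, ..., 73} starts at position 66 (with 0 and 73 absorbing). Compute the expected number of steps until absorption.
E[τ | X_0 = 66] = 462

Let v_k = E[τ | X_0 = k]. Boundary: v_0 = v_73 = 0. Recurrence: v_k = 1 + (v_{k-1} + v_{k+1})/2 for 1 ≤ k ≤ 72. The particular solution to v_k − (v_{k-1} + v_{k+1})/2 = 1 is v_k = −k^2. Adding homogeneous solution A + B k and matching boundaries gives v_k = k (73 − k). Substituting k = 66: v_66 = 66 · 7 = 462.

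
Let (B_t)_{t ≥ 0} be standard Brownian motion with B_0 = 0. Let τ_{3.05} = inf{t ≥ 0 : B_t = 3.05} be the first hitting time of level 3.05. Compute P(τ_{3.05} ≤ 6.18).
P(τ_{3.05} ≤ 6.18) = 2(1 − Φ(3.05/√6.18)) = 2(1 − Φ(1.2269)) ≈ 0.2199

By the reflection principle for standard BM, P(τ_b ≤ t) = 2 · P(B_t ≥ b). Since B_t ~ N(0, t), P(B_t ≥ 3.05) = 1 − Φ(3.05/√t) = 1 − Φ(3.05/√6.18) = 1 − Φ(1.2269) ≈ 0.10993. Doubling: P(τ_{3.05} ≤ 6.18) ≈ 2 · 0.10993 = 0.21986 ≈ 0.2199.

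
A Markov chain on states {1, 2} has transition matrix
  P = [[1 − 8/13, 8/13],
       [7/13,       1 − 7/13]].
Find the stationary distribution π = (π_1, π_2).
π_1 = 7/15, π_2 = 8/15

Solve πP = π with π_1 + π_2 = 1. From πP = π: π_1 · (1 − 8/13) + π_2 · 7/13 = π_1 ⇒ π_2 · 7/13 = π_1 · 8/13 ⇒ π_2/π_1 = (8/13)/(7/13) = 8/7. Together with π_1 + π_2 = 1:
  π_1 = (7/13)/(8/13 + 7/13) = (7/13)/(15/13) = 7/15,
  π_2 = (8/13)/(8/13 + 7/13) = (8/13)/(15/13) = 8/15.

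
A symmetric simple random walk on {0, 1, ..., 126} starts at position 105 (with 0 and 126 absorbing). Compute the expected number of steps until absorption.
E[τ | X_0 = 105] = 2205

Let v_k = E[τ | X_0 = k]. Boundary: v_0 = v_126 = 0. Recurrence: v_k = 1 + (v_{k-1} + v_{k+1})/2 for 1 ≤ k ≤ 125. The particular solution to v_k − (v_{k-1} + v_{k+1})/2 = 1 is v_k = −k^2. Adding homogeneous solution A + B k and matching boundaries gives v_k = k (126 − k). Substituting k = 105: v_105 = 105 · 21 = 2205.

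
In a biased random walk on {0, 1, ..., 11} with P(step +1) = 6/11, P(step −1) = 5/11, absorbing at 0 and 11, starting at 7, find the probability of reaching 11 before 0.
P(hit 11 before 0) = (1 − (5/6)^7) / (1 − (5/6)^11) = 261547056/313968931

Let u_k denote P(reach 11 before 0 | start at k). Boundary: u_0 = 0, u_11 = 1. Recurrence: u_k = 6/11·u_{k+1} + 5/11·u_{k-1} for 1 ≤ k ≤ 10. Try u_k = A + B·r^k with r = q/p = (5/11)/(6/11) = 5/6. Substitution satisfies the recurrence; boundary conditions give:
  u_k = (1 − r^k) / (1 − r^N) = (1 − (5/6)^7) / (1 − (5/6)^11) = 261547056/313968931.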